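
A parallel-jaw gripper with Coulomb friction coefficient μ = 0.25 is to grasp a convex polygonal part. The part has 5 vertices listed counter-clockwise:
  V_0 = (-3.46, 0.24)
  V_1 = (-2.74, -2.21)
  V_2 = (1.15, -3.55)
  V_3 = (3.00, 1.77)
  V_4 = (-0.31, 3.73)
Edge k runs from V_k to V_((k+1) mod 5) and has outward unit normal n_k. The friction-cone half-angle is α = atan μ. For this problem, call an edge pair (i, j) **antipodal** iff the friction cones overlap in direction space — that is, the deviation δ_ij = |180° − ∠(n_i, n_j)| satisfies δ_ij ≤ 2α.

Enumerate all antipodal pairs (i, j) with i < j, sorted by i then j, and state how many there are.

count = 2; pairs: (1,3), (2,4)

α = atan 0.25 = 14.04°;  2α = 28.07°
n_0 = (-0.9594, -0.2820)
n_1 = (-0.3257, -0.9455)
n_2 = (+0.9445, -0.3285)
n_3 = (+0.5095, +0.8605)
n_4 = (-0.7423, +0.6700)
  (0,1): δ = 125.38°  ·
  (0,2): δ = 35.55°  ·
  (0,3): δ = 42.99°  ·
  (0,4): δ = 121.55°  ·
  (1,2): δ = 90.17°  ·
  (1,3): δ = 11.62°  ✓
  (1,4): δ = 66.94°  ·
  (2,3): δ = 101.46°  ·
  (2,4): δ = 22.89°  ✓
  (3,4): δ = 101.44°  ·
antipodal pairs: 2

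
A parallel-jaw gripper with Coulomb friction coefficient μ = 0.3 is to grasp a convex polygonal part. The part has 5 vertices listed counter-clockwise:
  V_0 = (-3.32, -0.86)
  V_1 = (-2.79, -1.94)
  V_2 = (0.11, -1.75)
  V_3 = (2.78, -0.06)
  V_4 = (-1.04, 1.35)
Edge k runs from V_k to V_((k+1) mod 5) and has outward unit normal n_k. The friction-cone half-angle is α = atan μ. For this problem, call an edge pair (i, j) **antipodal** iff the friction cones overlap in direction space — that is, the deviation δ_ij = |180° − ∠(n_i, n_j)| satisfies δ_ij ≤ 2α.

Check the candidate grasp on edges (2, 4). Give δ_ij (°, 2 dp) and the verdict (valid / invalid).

α = atan 0.3 = 16.70°;  2α = 33.40°
edge 2: e_2 = (+2.67, +1.69);  n_2 = (+0.5348, -0.8450)
edge 4: e_4 = (-2.28, -2.21);  n_4 = (-0.6960, +0.7180)
∠(n_2, n_4) = 168.23°
δ = |180° − 168.23°| = 11.77°
11.77° ≤ 2α = 33.40°  →  valid

δ = 11.77°, valid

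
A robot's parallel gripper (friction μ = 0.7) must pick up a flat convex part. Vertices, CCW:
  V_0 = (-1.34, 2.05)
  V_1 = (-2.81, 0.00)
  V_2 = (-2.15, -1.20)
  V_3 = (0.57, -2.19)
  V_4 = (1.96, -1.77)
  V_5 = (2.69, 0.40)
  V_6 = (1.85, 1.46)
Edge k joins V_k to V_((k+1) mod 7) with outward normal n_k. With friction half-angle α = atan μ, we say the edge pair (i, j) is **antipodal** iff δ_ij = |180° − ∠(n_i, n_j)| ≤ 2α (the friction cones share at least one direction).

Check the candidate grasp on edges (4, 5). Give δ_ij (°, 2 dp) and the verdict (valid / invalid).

α = atan 0.7 = 34.99°;  2α = 69.98°
edge 4: e_4 = (+0.73, +2.17);  n_4 = (+0.9478, -0.3188)
edge 5: e_5 = (-0.84, +1.06);  n_5 = (+0.7837, +0.6211)
∠(n_4, n_5) = 56.99°
δ = |180° − 56.99°| = 123.01°
123.01° > 2α = 69.98°  →  invalid

δ = 123.01°, invalid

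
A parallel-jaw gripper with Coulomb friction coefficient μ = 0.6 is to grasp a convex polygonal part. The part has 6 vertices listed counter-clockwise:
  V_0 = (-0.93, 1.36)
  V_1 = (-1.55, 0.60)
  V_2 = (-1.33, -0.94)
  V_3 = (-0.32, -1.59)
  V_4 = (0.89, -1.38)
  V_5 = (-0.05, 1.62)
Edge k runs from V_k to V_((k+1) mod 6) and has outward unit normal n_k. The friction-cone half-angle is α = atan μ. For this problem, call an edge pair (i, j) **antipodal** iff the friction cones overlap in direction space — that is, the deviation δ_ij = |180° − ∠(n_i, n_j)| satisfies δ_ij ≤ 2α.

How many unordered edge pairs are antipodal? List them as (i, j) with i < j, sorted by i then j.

α = atan 0.6 = 30.96°;  2α = 61.93°
n_0 = (-0.7749, +0.6321)
n_1 = (-0.9899, -0.1414)
n_2 = (-0.5412, -0.8409)
n_3 = (+0.1710, -0.9853)
n_4 = (+0.9543, +0.2990)
n_5 = (-0.2833, +0.9590)
  (0,1): δ = 132.66°  ·
  (0,2): δ = 83.56°  ·
  (0,3): δ = 40.95°  ✓
  (0,4): δ = 56.60°  ✓
  (0,5): δ = 145.67°  ·
  (1,2): δ = 130.89°  ·
  (1,3): δ = 88.28°  ·
  (1,4): δ = 9.27°  ✓
  (1,5): δ = 98.33°  ·
  (2,3): δ = 137.39°  ·
  (2,4): δ = 39.84°  ✓
  (2,5): δ = 49.22°  ✓
  (3,4): δ = 82.45°  ·
  (3,5): δ = 6.61°  ✓
  (4,5): δ = 90.94°  ·
antipodal pairs: 6

count = 6; pairs: (0,3), (0,4), (1,4), (2,4), (2,5), (3,5)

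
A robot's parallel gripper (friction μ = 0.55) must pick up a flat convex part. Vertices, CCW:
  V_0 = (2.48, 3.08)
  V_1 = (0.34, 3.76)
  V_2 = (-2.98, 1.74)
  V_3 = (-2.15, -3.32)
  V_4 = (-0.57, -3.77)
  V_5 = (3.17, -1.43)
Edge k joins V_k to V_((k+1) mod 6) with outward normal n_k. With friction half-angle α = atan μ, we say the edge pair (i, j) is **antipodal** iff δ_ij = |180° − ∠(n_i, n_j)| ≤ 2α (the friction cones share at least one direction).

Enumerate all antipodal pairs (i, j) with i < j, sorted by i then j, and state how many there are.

α = atan 0.55 = 28.81°;  2α = 57.62°
n_0 = (+0.3028, +0.9530)
n_1 = (-0.5198, +0.8543)
n_2 = (-0.9868, -0.1619)
n_3 = (-0.2739, -0.9618)
n_4 = (+0.5304, -0.8477)
n_5 = (+0.9885, +0.1512)
  (0,1): δ = 131.05°  ·
  (0,2): δ = 63.06°  ·
  (0,3): δ = 1.73°  ✓
  (0,4): δ = 49.66°  ✓
  (0,5): δ = 116.33°  ·
  (1,2): δ = 112.00°  ·
  (1,3): δ = 47.22°  ✓
  (1,4): δ = 0.72°  ✓
  (1,5): δ = 67.38°  ·
  (2,3): δ = 115.21°  ·
  (2,4): δ = 67.28°  ·
  (2,5): δ = 0.62°  ✓
  (3,4): δ = 132.07°  ·
  (3,5): δ = 65.40°  ·
  (4,5): δ = 113.33°  ·
antipodal pairs: 5

count = 5; pairs: (0,3), (0,4), (1,3), (1,4), (2,5)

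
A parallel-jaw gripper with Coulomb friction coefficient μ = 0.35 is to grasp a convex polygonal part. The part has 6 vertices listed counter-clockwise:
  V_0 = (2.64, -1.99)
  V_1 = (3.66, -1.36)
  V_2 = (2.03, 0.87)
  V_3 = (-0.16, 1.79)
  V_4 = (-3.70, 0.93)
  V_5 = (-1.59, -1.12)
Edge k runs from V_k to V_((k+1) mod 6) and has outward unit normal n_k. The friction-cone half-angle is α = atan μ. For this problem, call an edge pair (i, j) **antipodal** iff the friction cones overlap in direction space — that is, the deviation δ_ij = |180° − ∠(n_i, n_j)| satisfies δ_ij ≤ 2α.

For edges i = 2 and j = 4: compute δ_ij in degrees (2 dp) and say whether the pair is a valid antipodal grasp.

α = atan 0.35 = 19.29°;  2α = 38.58°
edge 2: e_2 = (-2.19, +0.92);  n_2 = (+0.3873, +0.9220)
edge 4: e_4 = (+2.11, -2.05);  n_4 = (-0.6968, -0.7172)
∠(n_2, n_4) = 158.61°
δ = |180° − 158.61°| = 21.39°
21.39° ≤ 2α = 38.58°  →  valid

δ = 21.39°, valid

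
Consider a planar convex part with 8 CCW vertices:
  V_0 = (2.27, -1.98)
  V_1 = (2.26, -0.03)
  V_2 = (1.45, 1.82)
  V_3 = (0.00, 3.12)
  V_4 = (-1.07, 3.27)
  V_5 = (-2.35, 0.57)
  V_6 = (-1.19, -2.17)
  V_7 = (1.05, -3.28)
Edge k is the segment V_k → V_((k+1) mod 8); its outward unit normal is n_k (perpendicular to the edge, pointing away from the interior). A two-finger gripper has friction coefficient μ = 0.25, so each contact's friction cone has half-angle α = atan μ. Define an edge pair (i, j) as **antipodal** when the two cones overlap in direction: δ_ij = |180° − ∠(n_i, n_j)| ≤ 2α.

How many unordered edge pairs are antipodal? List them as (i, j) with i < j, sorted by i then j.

count = 7; pairs: (0,4), (0,5), (1,5), (2,5), (2,6), (3,6), (4,7)

α = atan 0.25 = 14.04°;  2α = 28.07°
n_0 = (+1.0000, +0.0051)
n_1 = (+0.9160, +0.4011)
n_2 = (+0.6675, +0.7446)
n_3 = (+0.1388, +0.9903)
n_4 = (-0.9036, +0.4284)
n_5 = (-0.9209, -0.3899)
n_6 = (-0.4440, -0.8960)
n_7 = (+0.7292, -0.6843)
  (0,1): δ = 156.65°  ·
  (0,2): δ = 132.17°  ·
  (0,3): δ = 98.27°  ·
  (0,4): δ = 25.66°  ✓
  (0,5): δ = 22.65°  ✓
  (0,6): δ = 63.35°  ·
  (0,7): δ = 136.52°  ·
  (1,2): δ = 155.52°  ·
  (1,3): δ = 121.63°  ·
  (1,4): δ = 49.01°  ·
  (1,5): δ = 0.70°  ✓
  (1,6): δ = 39.99°  ·
  (1,7): δ = 113.17°  ·
  (2,3): δ = 146.10°  ·
  (2,4): δ = 73.49°  ·
  (2,5): δ = 25.18°  ✓
  (2,6): δ = 15.52°  ✓
  (2,7): δ = 88.70°  ·
  (3,4): δ = 107.38°  ·
  (3,5): δ = 59.07°  ·
  (3,6): δ = 18.38°  ✓
  (3,7): δ = 54.80°  ·
  (4,5): δ = 131.69°  ·
  (4,6): δ = 91.00°  ·
  (4,7): δ = 17.82°  ✓
  (5,6): δ = 139.31°  ·
  (5,7): δ = 66.13°  ·
  (6,7): δ = 106.82°  ·
antipodal pairs: 7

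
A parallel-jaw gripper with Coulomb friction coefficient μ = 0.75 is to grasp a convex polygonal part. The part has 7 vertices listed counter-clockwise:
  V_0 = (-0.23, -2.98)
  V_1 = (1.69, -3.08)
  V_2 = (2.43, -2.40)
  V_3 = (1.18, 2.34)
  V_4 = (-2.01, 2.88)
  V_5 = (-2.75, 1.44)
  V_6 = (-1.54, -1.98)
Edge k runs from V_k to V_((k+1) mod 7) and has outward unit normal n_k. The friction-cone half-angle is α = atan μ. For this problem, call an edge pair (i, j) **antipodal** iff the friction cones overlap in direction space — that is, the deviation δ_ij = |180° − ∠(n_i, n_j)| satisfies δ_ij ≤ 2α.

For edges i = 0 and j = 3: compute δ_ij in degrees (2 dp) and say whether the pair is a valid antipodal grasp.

δ = 6.63°, valid

α = atan 0.75 = 36.87°;  2α = 73.74°
edge 0: e_0 = (+1.92, -0.10);  n_0 = (-0.0520, -0.9986)
edge 3: e_3 = (-3.19, +0.54);  n_3 = (+0.1669, +0.9860)
∠(n_0, n_3) = 173.37°
δ = |180° − 173.37°| = 6.63°
6.63° ≤ 2α = 73.74°  →  valid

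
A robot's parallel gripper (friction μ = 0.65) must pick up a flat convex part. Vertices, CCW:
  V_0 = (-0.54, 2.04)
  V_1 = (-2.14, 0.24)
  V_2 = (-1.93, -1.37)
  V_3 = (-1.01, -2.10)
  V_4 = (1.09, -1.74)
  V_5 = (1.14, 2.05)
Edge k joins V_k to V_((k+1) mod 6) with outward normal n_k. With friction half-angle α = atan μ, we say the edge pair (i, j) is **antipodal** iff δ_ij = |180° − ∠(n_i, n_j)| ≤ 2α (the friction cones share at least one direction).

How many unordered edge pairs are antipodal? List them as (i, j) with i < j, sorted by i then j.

count = 6; pairs: (0,3), (0,4), (1,4), (2,4), (2,5), (3,5)

α = atan 0.65 = 33.02°;  2α = 66.05°
n_0 = (-0.7474, +0.6644)
n_1 = (-0.9916, -0.1293)
n_2 = (-0.6216, -0.7834)
n_3 = (+0.1690, -0.9856)
n_4 = (+0.9999, -0.0132)
n_5 = (-0.0060, +1.0000)
  (0,1): δ = 130.94°  ·
  (0,2): δ = 86.80°  ·
  (0,3): δ = 38.64°  ✓
  (0,4): δ = 40.88°  ✓
  (0,5): δ = 131.97°  ·
  (1,2): δ = 135.86°  ·
  (1,3): δ = 87.70°  ·
  (1,4): δ = 8.19°  ✓
  (1,5): δ = 82.91°  ·
  (2,3): δ = 131.84°  ·
  (2,4): δ = 52.32°  ✓
  (2,5): δ = 38.77°  ✓
  (3,4): δ = 100.48°  ·
  (3,5): δ = 9.39°  ✓
  (4,5): δ = 88.90°  ·
antipodal pairs: 6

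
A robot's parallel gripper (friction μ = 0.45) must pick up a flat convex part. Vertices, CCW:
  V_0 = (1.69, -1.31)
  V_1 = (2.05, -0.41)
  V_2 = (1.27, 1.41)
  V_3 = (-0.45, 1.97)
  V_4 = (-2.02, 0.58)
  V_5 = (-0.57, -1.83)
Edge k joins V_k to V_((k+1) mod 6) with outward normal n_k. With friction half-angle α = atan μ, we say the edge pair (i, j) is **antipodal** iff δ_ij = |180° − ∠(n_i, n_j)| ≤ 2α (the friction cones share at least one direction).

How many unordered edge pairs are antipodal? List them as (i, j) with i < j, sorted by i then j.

count = 5; pairs: (0,3), (1,4), (2,4), (2,5), (3,5)

α = atan 0.45 = 24.23°;  2α = 48.46°
n_0 = (+0.9285, -0.3714)
n_1 = (+0.9191, +0.3939)
n_2 = (+0.3096, +0.9509)
n_3 = (-0.6629, +0.7487)
n_4 = (-0.8569, -0.5155)
n_5 = (+0.2242, -0.9745)
  (0,1): δ = 135.00°  ·
  (0,2): δ = 86.23°  ·
  (0,3): δ = 26.68°  ✓
  (0,4): δ = 52.84°  ·
  (0,5): δ = 124.76°  ·
  (1,2): δ = 131.23°  ·
  (1,3): δ = 71.68°  ·
  (1,4): δ = 7.84°  ✓
  (1,5): δ = 79.76°  ·
  (2,3): δ = 120.45°  ·
  (2,4): δ = 40.93°  ✓
  (2,5): δ = 30.99°  ✓
  (3,4): δ = 100.49°  ·
  (3,5): δ = 28.56°  ✓
  (4,5): δ = 108.08°  ·
antipodal pairs: 5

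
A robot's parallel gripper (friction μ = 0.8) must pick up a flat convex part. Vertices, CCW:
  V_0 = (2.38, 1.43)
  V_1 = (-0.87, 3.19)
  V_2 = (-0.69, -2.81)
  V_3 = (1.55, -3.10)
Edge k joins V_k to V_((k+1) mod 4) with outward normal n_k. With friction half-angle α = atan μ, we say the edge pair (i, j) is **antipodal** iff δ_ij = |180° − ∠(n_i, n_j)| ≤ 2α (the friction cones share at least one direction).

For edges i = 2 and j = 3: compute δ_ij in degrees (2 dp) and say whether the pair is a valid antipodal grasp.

δ = 93.01°, invalid

α = atan 0.8 = 38.66°;  2α = 77.32°
edge 2: e_2 = (+2.24, -0.29);  n_2 = (-0.1284, -0.9917)
edge 3: e_3 = (+0.83, +4.53);  n_3 = (+0.9836, -0.1802)
∠(n_2, n_3) = 86.99°
δ = |180° − 86.99°| = 93.01°
93.01° > 2α = 77.32°  →  invalid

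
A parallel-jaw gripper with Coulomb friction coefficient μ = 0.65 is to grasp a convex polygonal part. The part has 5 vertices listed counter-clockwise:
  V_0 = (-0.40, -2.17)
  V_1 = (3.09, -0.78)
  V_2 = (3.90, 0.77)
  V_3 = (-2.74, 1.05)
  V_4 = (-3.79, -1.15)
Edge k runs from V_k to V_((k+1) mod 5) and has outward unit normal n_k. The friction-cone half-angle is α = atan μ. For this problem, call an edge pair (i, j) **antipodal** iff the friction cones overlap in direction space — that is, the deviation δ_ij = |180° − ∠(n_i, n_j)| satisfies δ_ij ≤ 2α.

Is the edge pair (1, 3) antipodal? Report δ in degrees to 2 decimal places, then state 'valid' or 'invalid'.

δ = 2.08°, valid

α = atan 0.65 = 33.02°;  2α = 66.05°
edge 1: e_1 = (+0.81, +1.55);  n_1 = (+0.8863, -0.4632)
edge 3: e_3 = (-1.05, -2.20);  n_3 = (-0.9025, +0.4307)
∠(n_1, n_3) = 177.92°
δ = |180° − 177.92°| = 2.08°
2.08° ≤ 2α = 66.05°  →  valid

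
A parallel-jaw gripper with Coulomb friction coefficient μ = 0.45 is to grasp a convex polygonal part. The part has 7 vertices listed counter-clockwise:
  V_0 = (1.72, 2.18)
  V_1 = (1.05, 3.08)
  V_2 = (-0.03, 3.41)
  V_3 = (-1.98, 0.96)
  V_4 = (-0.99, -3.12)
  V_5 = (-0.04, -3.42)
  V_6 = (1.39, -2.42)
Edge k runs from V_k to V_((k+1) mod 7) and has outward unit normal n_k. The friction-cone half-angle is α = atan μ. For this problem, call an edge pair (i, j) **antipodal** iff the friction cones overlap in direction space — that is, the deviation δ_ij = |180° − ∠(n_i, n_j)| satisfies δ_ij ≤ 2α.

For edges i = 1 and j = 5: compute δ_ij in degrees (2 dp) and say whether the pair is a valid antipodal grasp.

δ = 51.96°, invalid

α = atan 0.45 = 24.23°;  2α = 48.46°
edge 1: e_1 = (-1.08, +0.33);  n_1 = (+0.2922, +0.9564)
edge 5: e_5 = (+1.43, +1.00);  n_5 = (+0.5731, -0.8195)
∠(n_1, n_5) = 128.04°
δ = |180° − 128.04°| = 51.96°
51.96° > 2α = 48.46°  →  invalid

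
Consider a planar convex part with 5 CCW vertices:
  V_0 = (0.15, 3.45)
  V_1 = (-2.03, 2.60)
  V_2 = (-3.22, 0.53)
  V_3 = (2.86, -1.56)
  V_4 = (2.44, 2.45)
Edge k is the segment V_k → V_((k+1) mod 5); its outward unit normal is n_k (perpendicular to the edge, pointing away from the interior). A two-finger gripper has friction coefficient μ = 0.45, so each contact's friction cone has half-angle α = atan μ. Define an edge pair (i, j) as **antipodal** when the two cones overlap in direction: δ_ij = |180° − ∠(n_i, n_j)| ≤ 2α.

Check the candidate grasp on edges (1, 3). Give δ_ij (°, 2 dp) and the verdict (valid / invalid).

α = atan 0.45 = 24.23°;  2α = 48.46°
edge 1: e_1 = (-1.19, -2.07);  n_1 = (-0.8670, +0.4984)
edge 3: e_3 = (-0.42, +4.01);  n_3 = (+0.9946, +0.1042)
∠(n_1, n_3) = 144.13°
δ = |180° − 144.13°| = 35.87°
35.87° ≤ 2α = 48.46°  →  valid

δ = 35.87°, valid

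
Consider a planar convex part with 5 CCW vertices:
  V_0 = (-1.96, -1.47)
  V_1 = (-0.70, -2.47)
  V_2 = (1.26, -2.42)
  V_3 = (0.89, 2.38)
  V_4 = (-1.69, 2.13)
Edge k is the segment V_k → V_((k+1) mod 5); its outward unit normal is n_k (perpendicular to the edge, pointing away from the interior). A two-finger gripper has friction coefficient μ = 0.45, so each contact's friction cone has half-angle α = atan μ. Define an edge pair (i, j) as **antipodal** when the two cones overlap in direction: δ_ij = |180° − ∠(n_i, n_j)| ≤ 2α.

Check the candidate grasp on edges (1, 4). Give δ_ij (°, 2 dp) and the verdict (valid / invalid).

α = atan 0.45 = 24.23°;  2α = 48.46°
edge 1: e_1 = (+1.96, +0.05);  n_1 = (+0.0255, -0.9997)
edge 4: e_4 = (-0.27, -3.60);  n_4 = (-0.9972, +0.0748)
∠(n_1, n_4) = 95.75°
δ = |180° − 95.75°| = 84.25°
84.25° > 2α = 48.46°  →  invalid

δ = 84.25°, invalid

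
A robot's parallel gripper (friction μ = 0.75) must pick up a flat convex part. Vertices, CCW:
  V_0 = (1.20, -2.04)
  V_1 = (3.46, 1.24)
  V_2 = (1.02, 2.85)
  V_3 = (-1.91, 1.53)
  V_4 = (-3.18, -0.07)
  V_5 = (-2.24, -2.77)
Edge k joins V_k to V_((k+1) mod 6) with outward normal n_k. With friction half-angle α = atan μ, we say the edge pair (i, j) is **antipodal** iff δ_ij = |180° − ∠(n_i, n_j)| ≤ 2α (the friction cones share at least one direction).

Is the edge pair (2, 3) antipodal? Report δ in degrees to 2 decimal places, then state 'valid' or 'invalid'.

α = atan 0.75 = 36.87°;  2α = 73.74°
edge 2: e_2 = (-2.93, -1.32);  n_2 = (-0.4108, +0.9117)
edge 3: e_3 = (-1.27, -1.60);  n_3 = (-0.7833, +0.6217)
∠(n_2, n_3) = 27.31°
δ = |180° − 27.31°| = 152.69°
152.69° > 2α = 73.74°  →  invalid

δ = 152.69°, invalid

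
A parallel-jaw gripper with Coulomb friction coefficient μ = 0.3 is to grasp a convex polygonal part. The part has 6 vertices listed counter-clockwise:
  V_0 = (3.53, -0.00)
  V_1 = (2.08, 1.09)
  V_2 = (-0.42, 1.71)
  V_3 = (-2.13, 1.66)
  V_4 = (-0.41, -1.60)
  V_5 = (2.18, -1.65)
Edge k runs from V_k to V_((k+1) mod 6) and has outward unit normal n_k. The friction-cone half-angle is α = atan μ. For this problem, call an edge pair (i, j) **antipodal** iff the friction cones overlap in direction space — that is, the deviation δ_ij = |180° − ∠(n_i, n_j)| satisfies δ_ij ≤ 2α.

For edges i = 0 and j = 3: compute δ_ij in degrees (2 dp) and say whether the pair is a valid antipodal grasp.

δ = 25.25°, valid

α = atan 0.3 = 16.70°;  2α = 33.40°
edge 0: e_0 = (-1.45, +1.09);  n_0 = (+0.6009, +0.7993)
edge 3: e_3 = (+1.72, -3.26);  n_3 = (-0.8844, -0.4666)
∠(n_0, n_3) = 154.75°
δ = |180° − 154.75°| = 25.25°
25.25° ≤ 2α = 33.40°  →  valid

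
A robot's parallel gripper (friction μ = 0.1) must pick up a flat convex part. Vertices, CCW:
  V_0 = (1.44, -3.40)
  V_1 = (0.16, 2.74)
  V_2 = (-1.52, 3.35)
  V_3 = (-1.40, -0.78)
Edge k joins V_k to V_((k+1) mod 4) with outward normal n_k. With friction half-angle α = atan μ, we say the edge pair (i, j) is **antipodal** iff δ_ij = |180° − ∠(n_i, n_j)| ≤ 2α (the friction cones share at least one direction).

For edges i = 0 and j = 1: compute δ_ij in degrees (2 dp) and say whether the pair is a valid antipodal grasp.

δ = 121.73°, invalid

α = atan 0.1 = 5.71°;  2α = 11.42°
edge 0: e_0 = (-1.28, +6.14);  n_0 = (+0.9790, +0.2041)
edge 1: e_1 = (-1.68, +0.61);  n_1 = (+0.3413, +0.9400)
∠(n_0, n_1) = 58.27°
δ = |180° − 58.27°| = 121.73°
121.73° > 2α = 11.42°  →  invalid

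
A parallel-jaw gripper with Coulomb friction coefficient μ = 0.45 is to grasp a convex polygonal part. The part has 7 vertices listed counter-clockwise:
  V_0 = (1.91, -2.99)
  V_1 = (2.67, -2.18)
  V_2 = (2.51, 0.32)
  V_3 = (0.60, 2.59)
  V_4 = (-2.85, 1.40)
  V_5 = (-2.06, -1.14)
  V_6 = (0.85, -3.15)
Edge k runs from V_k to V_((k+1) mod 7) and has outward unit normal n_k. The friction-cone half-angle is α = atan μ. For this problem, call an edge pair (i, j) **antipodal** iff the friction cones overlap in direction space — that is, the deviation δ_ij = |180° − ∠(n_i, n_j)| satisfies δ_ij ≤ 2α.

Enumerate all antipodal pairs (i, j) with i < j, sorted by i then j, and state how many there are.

α = atan 0.45 = 24.23°;  2α = 48.46°
n_0 = (+0.7293, -0.6842)
n_1 = (+0.9980, +0.0639)
n_2 = (+0.7652, +0.6438)
n_3 = (-0.3261, +0.9453)
n_4 = (-0.9549, -0.2970)
n_5 = (-0.5683, -0.8228)
n_6 = (+0.1493, -0.9888)
  (0,1): δ = 133.16°  ·
  (0,2): δ = 96.75°  ·
  (0,3): δ = 27.79°  ✓
  (0,4): δ = 60.45°  ·
  (0,5): δ = 98.54°  ·
  (0,6): δ = 141.76°  ·
  (1,2): δ = 143.58°  ·
  (1,3): δ = 74.63°  ·
  (1,4): δ = 13.61°  ✓
  (1,5): δ = 51.70°  ·
  (1,6): δ = 94.92°  ·
  (2,3): δ = 111.05°  ·
  (2,4): δ = 22.80°  ✓
  (2,5): δ = 15.29°  ✓
  (2,6): δ = 58.51°  ·
  (3,4): δ = 91.75°  ·
  (3,5): δ = 53.66°  ·
  (3,6): δ = 10.45°  ✓
  (4,5): δ = 141.91°  ·
  (4,6): δ = 98.69°  ·
  (5,6): δ = 136.78°  ·
antipodal pairs: 5

count = 5; pairs: (0,3), (1,4), (2,4), (2,5), (3,6)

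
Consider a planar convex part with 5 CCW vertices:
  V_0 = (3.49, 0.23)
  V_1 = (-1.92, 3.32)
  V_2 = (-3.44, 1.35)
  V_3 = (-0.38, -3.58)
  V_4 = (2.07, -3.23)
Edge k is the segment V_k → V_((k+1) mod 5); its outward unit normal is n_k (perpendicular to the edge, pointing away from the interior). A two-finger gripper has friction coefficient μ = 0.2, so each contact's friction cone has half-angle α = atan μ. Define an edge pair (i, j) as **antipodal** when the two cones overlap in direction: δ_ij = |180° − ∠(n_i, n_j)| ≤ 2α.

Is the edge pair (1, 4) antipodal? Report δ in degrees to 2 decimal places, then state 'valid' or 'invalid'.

δ = 15.34°, valid

α = atan 0.2 = 11.31°;  2α = 22.62°
edge 1: e_1 = (-1.52, -1.97);  n_1 = (-0.7917, +0.6109)
edge 4: e_4 = (+1.42, +3.46);  n_4 = (+0.9251, -0.3797)
∠(n_1, n_4) = 164.66°
δ = |180° − 164.66°| = 15.34°
15.34° ≤ 2α = 22.62°  →  valid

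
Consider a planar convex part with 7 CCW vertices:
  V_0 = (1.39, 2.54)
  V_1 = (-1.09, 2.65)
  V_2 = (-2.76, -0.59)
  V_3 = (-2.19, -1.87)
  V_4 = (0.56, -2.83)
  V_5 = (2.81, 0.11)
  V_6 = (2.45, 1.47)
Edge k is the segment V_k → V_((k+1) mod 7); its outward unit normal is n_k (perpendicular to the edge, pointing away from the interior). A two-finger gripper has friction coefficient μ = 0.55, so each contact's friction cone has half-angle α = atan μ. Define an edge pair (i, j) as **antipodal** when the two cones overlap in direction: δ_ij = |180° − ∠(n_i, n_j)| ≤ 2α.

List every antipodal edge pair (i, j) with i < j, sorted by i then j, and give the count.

count = 8; pairs: (0,3), (0,4), (1,4), (1,5), (2,5), (2,6), (3,5), (3,6)

α = atan 0.55 = 28.81°;  2α = 57.62°
n_0 = (+0.0443, +0.9990)
n_1 = (-0.8889, +0.4582)
n_2 = (-0.9135, -0.4068)
n_3 = (-0.3296, -0.9441)
n_4 = (+0.7941, -0.6078)
n_5 = (+0.9667, +0.2559)
n_6 = (+0.7104, +0.7038)
  (0,1): δ = 114.73°  ·
  (0,2): δ = 63.46°  ·
  (0,3): δ = 16.70°  ✓
  (0,4): δ = 55.11°  ✓
  (0,5): δ = 107.37°  ·
  (0,6): δ = 137.27°  ·
  (1,2): δ = 128.73°  ·
  (1,3): δ = 81.98°  ·
  (1,4): δ = 10.16°  ✓
  (1,5): δ = 42.09°  ✓
  (1,6): δ = 72.00°  ·
  (2,3): δ = 133.25°  ·
  (2,4): δ = 61.43°  ·
  (2,5): δ = 9.18°  ✓
  (2,6): δ = 20.73°  ✓
  (3,4): δ = 108.18°  ·
  (3,5): δ = 55.93°  ✓
  (3,6): δ = 26.03°  ✓
  (4,5): δ = 127.75°  ·
  (4,6): δ = 97.84°  ·
  (5,6): δ = 150.10°  ·
antipodal pairs: 8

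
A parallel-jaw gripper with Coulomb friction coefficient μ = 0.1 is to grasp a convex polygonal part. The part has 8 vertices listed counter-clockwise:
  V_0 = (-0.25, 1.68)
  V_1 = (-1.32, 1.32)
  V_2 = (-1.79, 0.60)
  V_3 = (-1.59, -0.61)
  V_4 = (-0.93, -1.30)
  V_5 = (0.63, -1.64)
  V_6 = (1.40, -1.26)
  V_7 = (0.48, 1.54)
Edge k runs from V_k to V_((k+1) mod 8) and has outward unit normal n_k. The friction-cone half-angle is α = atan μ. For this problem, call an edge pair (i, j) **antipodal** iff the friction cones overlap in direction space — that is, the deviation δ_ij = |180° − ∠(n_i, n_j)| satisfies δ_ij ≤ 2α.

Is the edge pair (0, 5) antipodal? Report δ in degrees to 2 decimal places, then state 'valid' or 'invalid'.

α = atan 0.1 = 5.71°;  2α = 11.42°
edge 0: e_0 = (-1.07, -0.36);  n_0 = (-0.3189, +0.9478)
edge 5: e_5 = (+0.77, +0.38);  n_5 = (+0.4425, -0.8967)
∠(n_0, n_5) = 172.33°
δ = |180° − 172.33°| = 7.67°
7.67° ≤ 2α = 11.42°  →  valid

δ = 7.67°, valid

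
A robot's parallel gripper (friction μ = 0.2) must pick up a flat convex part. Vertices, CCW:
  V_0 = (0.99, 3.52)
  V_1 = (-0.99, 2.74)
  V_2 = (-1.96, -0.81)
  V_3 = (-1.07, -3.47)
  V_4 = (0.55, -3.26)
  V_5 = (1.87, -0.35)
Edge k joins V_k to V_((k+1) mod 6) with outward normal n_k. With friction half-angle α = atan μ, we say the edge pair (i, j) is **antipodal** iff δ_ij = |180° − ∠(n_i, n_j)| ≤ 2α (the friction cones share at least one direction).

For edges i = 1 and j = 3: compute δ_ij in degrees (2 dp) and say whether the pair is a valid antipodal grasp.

α = atan 0.2 = 11.31°;  2α = 22.62°
edge 1: e_1 = (-0.97, -3.55);  n_1 = (-0.9646, +0.2636)
edge 3: e_3 = (+1.62, +0.21);  n_3 = (+0.1286, -0.9917)
∠(n_1, n_3) = 112.67°
δ = |180° − 112.67°| = 67.33°
67.33° > 2α = 22.62°  →  invalid

δ = 67.33°, invalid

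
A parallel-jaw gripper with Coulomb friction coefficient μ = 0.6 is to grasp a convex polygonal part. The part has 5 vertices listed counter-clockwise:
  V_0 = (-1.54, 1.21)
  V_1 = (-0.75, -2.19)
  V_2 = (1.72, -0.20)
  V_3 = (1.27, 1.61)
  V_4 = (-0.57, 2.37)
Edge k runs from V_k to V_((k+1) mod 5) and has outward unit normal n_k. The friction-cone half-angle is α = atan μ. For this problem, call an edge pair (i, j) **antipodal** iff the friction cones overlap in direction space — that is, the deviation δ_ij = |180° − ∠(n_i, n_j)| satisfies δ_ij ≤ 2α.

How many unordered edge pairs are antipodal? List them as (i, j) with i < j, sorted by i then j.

α = atan 0.6 = 30.96°;  2α = 61.93°
n_0 = (-0.9741, -0.2263)
n_1 = (+0.6274, -0.7787)
n_2 = (+0.9705, +0.2413)
n_3 = (+0.3818, +0.9243)
n_4 = (-0.7671, +0.6415)
  (0,1): δ = 64.22°  ·
  (0,2): δ = 0.88°  ✓
  (0,3): δ = 54.48°  ✓
  (0,4): δ = 127.02°  ·
  (1,2): δ = 114.90°  ·
  (1,3): δ = 61.30°  ✓
  (1,4): δ = 11.24°  ✓
  (2,3): δ = 126.40°  ·
  (2,4): δ = 53.86°  ✓
  (3,4): δ = 107.46°  ·
antipodal pairs: 5

count = 5; pairs: (0,2), (0,3), (1,3), (1,4), (2,4)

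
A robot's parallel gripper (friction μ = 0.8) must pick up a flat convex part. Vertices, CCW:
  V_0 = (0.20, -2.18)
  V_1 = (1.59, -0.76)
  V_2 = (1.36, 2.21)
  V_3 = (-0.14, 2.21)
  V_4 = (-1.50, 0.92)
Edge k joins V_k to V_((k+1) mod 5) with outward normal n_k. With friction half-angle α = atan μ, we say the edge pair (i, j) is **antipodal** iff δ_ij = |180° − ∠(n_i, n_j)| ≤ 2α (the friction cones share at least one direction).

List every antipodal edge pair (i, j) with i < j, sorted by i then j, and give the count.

α = atan 0.8 = 38.66°;  2α = 77.32°
n_0 = (+0.7146, -0.6995)
n_1 = (+0.9970, +0.0772)
n_2 = (+0.0000, +1.0000)
n_3 = (-0.6882, +0.7255)
n_4 = (-0.8768, -0.4808)
  (0,1): δ = 131.18°  ·
  (0,2): δ = 45.61°  ✓
  (0,3): δ = 2.12°  ✓
  (0,4): δ = 73.13°  ✓
  (1,2): δ = 94.43°  ·
  (1,3): δ = 50.94°  ✓
  (1,4): δ = 24.31°  ✓
  (2,3): δ = 136.51°  ·
  (2,4): δ = 61.26°  ✓
  (3,4): δ = 104.75°  ·
antipodal pairs: 6

count = 6; pairs: (0,2), (0,3), (0,4), (1,3), (1,4), (2,4)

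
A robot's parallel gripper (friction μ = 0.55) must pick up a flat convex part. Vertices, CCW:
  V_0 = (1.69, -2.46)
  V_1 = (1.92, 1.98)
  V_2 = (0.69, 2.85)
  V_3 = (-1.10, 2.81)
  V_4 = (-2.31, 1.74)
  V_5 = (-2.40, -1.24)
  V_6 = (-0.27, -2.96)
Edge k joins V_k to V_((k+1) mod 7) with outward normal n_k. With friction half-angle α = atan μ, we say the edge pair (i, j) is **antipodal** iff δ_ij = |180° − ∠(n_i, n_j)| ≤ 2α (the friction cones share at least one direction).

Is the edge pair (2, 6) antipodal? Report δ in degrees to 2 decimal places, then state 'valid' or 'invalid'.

α = atan 0.55 = 28.81°;  2α = 57.62°
edge 2: e_2 = (-1.79, -0.04);  n_2 = (-0.0223, +0.9998)
edge 6: e_6 = (+1.96, +0.50);  n_6 = (+0.2472, -0.9690)
∠(n_2, n_6) = 166.97°
δ = |180° − 166.97°| = 13.03°
13.03° ≤ 2α = 57.62°  →  valid

δ = 13.03°, valid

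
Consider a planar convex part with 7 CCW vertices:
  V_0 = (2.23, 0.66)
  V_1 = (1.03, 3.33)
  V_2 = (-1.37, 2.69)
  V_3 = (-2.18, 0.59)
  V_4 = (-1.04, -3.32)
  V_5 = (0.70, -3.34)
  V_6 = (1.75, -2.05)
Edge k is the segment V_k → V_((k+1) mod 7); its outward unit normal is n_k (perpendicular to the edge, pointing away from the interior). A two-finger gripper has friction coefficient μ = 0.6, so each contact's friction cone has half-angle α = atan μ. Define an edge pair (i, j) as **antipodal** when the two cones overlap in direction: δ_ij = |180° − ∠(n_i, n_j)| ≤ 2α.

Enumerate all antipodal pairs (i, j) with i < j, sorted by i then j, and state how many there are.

α = atan 0.6 = 30.96°;  2α = 61.93°
n_0 = (+0.9121, +0.4099)
n_1 = (-0.2577, +0.9662)
n_2 = (-0.9330, +0.3599)
n_3 = (-0.9600, -0.2799)
n_4 = (-0.0115, -0.9999)
n_5 = (+0.7756, -0.6313)
n_6 = (+0.9847, -0.1744)
  (0,1): δ = 99.27°  ·
  (0,2): δ = 45.29°  ✓
  (0,3): δ = 7.95°  ✓
  (0,4): δ = 65.14°  ·
  (0,5): δ = 116.66°  ·
  (0,6): δ = 145.75°  ·
  (1,2): δ = 126.02°  ·
  (1,3): δ = 88.68°  ·
  (1,4): δ = 15.59°  ✓
  (1,5): δ = 35.92°  ✓
  (1,6): δ = 65.02°  ·
  (2,3): δ = 142.65°  ·
  (2,4): δ = 69.57°  ·
  (2,5): δ = 18.05°  ✓
  (2,6): δ = 11.05°  ✓
  (3,4): δ = 106.91°  ·
  (3,5): δ = 55.40°  ✓
  (3,6): δ = 26.30°  ✓
  (4,5): δ = 128.49°  ·
  (4,6): δ = 99.39°  ·
  (5,6): δ = 150.90°  ·
antipodal pairs: 8

count = 8; pairs: (0,2), (0,3), (1,4), (1,5), (2,5), (2,6), (3,5), (3,6)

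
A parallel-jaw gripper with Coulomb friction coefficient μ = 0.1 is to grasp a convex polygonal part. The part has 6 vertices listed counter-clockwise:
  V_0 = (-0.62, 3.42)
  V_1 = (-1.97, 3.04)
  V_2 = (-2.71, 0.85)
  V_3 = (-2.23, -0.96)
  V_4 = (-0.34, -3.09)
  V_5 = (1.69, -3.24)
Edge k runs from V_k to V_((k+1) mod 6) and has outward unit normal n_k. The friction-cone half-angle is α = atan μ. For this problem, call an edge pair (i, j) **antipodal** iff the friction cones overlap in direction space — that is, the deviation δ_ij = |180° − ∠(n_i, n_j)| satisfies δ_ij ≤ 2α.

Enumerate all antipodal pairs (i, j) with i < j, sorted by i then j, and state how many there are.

α = atan 0.1 = 5.71°;  2α = 11.42°
n_0 = (-0.2710, +0.9626)
n_1 = (-0.9474, +0.3201)
n_2 = (-0.9666, -0.2563)
n_3 = (-0.7480, -0.6637)
n_4 = (-0.0737, -0.9973)
n_5 = (+0.9448, +0.3277)
  (0,1): δ = 124.39°  ·
  (0,2): δ = 90.87°  ·
  (0,3): δ = 64.14°  ·
  (0,4): δ = 19.95°  ·
  (0,5): δ = 93.41°  ·
  (1,2): δ = 146.48°  ·
  (1,3): δ = 119.75°  ·
  (1,4): δ = 75.56°  ·
  (1,5): δ = 37.80°  ·
  (2,3): δ = 153.27°  ·
  (2,4): δ = 109.08°  ·
  (2,5): δ = 4.28°  ✓
  (3,4): δ = 135.81°  ·
  (3,5): δ = 22.45°  ·
  (4,5): δ = 66.65°  ·
antipodal pairs: 1

count = 1; pairs: (2,5)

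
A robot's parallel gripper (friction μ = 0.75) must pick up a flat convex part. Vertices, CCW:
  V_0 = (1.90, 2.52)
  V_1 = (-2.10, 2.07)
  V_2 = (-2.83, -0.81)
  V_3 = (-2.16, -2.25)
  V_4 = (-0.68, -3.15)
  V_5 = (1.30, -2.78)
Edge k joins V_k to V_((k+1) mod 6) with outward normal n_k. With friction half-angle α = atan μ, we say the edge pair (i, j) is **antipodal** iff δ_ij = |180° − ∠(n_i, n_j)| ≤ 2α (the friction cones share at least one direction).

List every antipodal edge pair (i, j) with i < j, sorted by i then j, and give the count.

α = atan 0.75 = 36.87°;  2α = 73.74°
n_0 = (-0.1118, +0.9937)
n_1 = (-0.9693, +0.2457)
n_2 = (-0.9067, -0.4219)
n_3 = (-0.5196, -0.8544)
n_4 = (+0.1837, -0.9830)
n_5 = (+0.9937, -0.1125)
  (0,1): δ = 110.64°  ·
  (0,2): δ = 71.47°  ✓
  (0,3): δ = 37.72°  ✓
  (0,4): δ = 4.17°  ✓
  (0,5): δ = 77.12°  ·
  (1,2): δ = 140.83°  ·
  (1,3): δ = 107.08°  ·
  (1,4): δ = 65.19°  ✓
  (1,5): δ = 7.76°  ✓
  (2,3): δ = 146.26°  ·
  (2,4): δ = 104.37°  ·
  (2,5): δ = 31.41°  ✓
  (3,4): δ = 138.11°  ·
  (3,5): δ = 65.15°  ✓
  (4,5): δ = 107.04°  ·
antipodal pairs: 7

count = 7; pairs: (0,2), (0,3), (0,4), (1,4), (1,5), (2,5), (3,5)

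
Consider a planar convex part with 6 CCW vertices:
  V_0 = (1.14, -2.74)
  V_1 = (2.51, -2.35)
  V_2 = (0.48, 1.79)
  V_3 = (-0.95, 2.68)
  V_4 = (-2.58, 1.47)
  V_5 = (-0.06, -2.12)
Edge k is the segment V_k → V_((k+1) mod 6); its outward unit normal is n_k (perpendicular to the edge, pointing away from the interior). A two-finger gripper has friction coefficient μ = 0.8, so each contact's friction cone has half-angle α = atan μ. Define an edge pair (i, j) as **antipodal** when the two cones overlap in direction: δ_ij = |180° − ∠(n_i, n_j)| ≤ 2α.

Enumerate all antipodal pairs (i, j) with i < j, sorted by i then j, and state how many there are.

α = atan 0.8 = 38.66°;  2α = 77.32°
n_0 = (+0.2738, -0.9618)
n_1 = (+0.8979, +0.4403)
n_2 = (+0.5284, +0.8490)
n_3 = (-0.5961, +0.8029)
n_4 = (-0.8185, -0.5745)
n_5 = (-0.4590, -0.8884)
  (0,1): δ = 79.77°  ·
  (0,2): δ = 47.79°  ✓
  (0,3): δ = 20.70°  ✓
  (0,4): δ = 109.18°  ·
  (0,5): δ = 136.79°  ·
  (1,2): δ = 148.02°  ·
  (1,3): δ = 79.53°  ·
  (1,4): δ = 8.95°  ✓
  (1,5): δ = 36.56°  ✓
  (2,3): δ = 111.52°  ·
  (2,4): δ = 23.04°  ✓
  (2,5): δ = 4.57°  ✓
  (3,4): δ = 91.52°  ·
  (3,5): δ = 63.91°  ✓
  (4,5): δ = 152.39°  ·
antipodal pairs: 7

count = 7; pairs: (0,2), (0,3), (1,4), (1,5), (2,4), (2,5), (3,5)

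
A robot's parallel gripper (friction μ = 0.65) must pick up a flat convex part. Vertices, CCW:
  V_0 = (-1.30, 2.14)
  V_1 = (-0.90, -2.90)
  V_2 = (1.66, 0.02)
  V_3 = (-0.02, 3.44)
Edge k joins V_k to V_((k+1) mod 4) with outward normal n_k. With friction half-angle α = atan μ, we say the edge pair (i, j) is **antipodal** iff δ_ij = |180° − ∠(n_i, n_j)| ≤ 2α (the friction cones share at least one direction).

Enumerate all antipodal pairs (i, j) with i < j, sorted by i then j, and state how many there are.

α = atan 0.65 = 33.02°;  2α = 66.05°
n_0 = (-0.9969, -0.0791)
n_1 = (+0.7519, -0.6592)
n_2 = (+0.8976, +0.4409)
n_3 = (-0.7126, +0.7016)
  (0,1): δ = 45.78°  ✓
  (0,2): δ = 21.62°  ✓
  (0,3): δ = 130.91°  ·
  (1,2): δ = 112.60°  ·
  (1,3): δ = 3.31°  ✓
  (2,3): δ = 70.72°  ·
antipodal pairs: 3

count = 3; pairs: (0,1), (0,2), (1,3)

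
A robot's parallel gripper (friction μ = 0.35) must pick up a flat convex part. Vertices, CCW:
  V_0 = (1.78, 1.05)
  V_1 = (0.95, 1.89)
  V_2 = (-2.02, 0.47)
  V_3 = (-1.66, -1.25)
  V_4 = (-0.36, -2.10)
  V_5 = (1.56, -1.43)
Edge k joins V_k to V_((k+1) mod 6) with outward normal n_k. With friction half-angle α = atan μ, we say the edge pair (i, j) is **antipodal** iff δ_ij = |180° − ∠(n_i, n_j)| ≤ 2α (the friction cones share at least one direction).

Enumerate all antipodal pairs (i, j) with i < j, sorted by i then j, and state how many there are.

α = atan 0.35 = 19.29°;  2α = 38.58°
n_0 = (+0.7113, +0.7029)
n_1 = (-0.4313, +0.9022)
n_2 = (-0.9788, -0.2049)
n_3 = (-0.5472, -0.8370)
n_4 = (+0.3295, -0.9442)
n_5 = (+0.9961, -0.0884)
  (0,1): δ = 109.10°  ·
  (0,2): δ = 32.84°  ✓
  (0,3): δ = 12.16°  ✓
  (0,4): δ = 64.58°  ·
  (0,5): δ = 130.27°  ·
  (1,2): δ = 103.73°  ·
  (1,3): δ = 58.73°  ·
  (1,4): δ = 6.32°  ✓
  (1,5): δ = 59.38°  ·
  (2,3): δ = 135.00°  ·
  (2,4): δ = 82.58°  ·
  (2,5): δ = 16.89°  ✓
  (3,4): δ = 127.58°  ·
  (3,5): δ = 61.89°  ·
  (4,5): δ = 114.31°  ·
antipodal pairs: 4

count = 4; pairs: (0,2), (0,3), (1,4), (2,5)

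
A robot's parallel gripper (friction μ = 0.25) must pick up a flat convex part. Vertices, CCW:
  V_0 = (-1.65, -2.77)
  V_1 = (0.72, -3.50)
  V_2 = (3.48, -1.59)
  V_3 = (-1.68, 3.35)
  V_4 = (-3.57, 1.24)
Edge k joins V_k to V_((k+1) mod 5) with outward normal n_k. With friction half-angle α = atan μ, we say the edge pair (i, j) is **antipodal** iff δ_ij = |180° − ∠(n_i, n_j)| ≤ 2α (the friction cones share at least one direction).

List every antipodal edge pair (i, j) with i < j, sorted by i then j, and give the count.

α = atan 0.25 = 14.04°;  2α = 28.07°
n_0 = (-0.2944, -0.9557)
n_1 = (+0.5691, -0.8223)
n_2 = (+0.6915, +0.7223)
n_3 = (-0.7449, +0.6672)
n_4 = (-0.9019, -0.4319)
  (0,1): δ = 128.20°  ·
  (0,2): δ = 26.63°  ✓
  (0,3): δ = 65.27°  ·
  (0,4): δ = 132.70°  ·
  (1,2): δ = 78.44°  ·
  (1,3): δ = 13.46°  ✓
  (1,4): δ = 80.90°  ·
  (2,3): δ = 88.10°  ·
  (2,4): δ = 20.66°  ✓
  (3,4): δ = 112.56°  ·
antipodal pairs: 3

count = 3; pairs: (0,2), (1,3), (2,4)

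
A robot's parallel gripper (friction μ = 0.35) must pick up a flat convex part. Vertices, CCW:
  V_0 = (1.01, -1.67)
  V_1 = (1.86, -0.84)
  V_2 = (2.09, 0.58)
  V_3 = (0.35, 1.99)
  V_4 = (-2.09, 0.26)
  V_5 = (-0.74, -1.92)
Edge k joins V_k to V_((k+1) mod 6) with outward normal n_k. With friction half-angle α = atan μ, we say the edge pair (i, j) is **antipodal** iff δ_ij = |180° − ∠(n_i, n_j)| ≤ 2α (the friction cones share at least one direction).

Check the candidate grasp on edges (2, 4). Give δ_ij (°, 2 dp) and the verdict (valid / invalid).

δ = 19.21°, valid

α = atan 0.35 = 19.29°;  2α = 38.58°
edge 2: e_2 = (-1.74, +1.41);  n_2 = (+0.6296, +0.7769)
edge 4: e_4 = (+1.35, -2.18);  n_4 = (-0.8502, -0.5265)
∠(n_2, n_4) = 160.79°
δ = |180° − 160.79°| = 19.21°
19.21° ≤ 2α = 38.58°  →  valid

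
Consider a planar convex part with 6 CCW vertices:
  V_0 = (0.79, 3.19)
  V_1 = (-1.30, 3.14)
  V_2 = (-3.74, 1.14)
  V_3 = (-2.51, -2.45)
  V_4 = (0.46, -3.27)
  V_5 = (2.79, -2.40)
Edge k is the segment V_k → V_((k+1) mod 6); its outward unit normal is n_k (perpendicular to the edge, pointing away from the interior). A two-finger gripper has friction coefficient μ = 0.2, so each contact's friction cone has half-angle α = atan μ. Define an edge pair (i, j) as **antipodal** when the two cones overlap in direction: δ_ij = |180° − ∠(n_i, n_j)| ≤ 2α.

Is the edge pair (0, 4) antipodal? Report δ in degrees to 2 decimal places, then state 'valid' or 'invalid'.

δ = 19.10°, valid

α = atan 0.2 = 11.31°;  2α = 22.62°
edge 0: e_0 = (-2.09, -0.05);  n_0 = (-0.0239, +0.9997)
edge 4: e_4 = (+2.33, +0.87);  n_4 = (+0.3498, -0.9368)
∠(n_0, n_4) = 160.90°
δ = |180° − 160.90°| = 19.10°
19.10° ≤ 2α = 22.62°  →  valid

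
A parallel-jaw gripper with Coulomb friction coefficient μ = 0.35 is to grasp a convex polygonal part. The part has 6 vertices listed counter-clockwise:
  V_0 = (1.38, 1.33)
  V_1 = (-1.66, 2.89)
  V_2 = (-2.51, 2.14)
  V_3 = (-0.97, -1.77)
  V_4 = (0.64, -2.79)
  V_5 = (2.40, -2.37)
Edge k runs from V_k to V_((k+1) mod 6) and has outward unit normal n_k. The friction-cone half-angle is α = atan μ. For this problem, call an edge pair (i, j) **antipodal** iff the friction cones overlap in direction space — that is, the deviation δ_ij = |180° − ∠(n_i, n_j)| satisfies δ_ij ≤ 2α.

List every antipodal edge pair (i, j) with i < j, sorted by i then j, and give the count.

count = 3; pairs: (0,3), (1,4), (2,5)

α = atan 0.35 = 19.29°;  2α = 38.58°
n_0 = (+0.4566, +0.8897)
n_1 = (-0.6616, +0.7498)
n_2 = (-0.9304, -0.3665)
n_3 = (-0.5352, -0.8447)
n_4 = (+0.2321, -0.9727)
n_5 = (+0.9640, +0.2658)
  (0,1): δ = 111.41°  ·
  (0,2): δ = 41.34°  ·
  (0,3): δ = 5.19°  ✓
  (0,4): δ = 40.59°  ·
  (0,5): δ = 132.58°  ·
  (1,2): δ = 109.93°  ·
  (1,3): δ = 73.78°  ·
  (1,4): δ = 28.00°  ✓
  (1,5): δ = 63.99°  ·
  (2,3): δ = 143.85°  ·
  (2,4): δ = 98.08°  ·
  (2,5): δ = 6.09°  ✓
  (3,4): δ = 134.22°  ·
  (3,5): δ = 42.23°  ·
  (4,5): δ = 88.01°  ·
antipodal pairs: 3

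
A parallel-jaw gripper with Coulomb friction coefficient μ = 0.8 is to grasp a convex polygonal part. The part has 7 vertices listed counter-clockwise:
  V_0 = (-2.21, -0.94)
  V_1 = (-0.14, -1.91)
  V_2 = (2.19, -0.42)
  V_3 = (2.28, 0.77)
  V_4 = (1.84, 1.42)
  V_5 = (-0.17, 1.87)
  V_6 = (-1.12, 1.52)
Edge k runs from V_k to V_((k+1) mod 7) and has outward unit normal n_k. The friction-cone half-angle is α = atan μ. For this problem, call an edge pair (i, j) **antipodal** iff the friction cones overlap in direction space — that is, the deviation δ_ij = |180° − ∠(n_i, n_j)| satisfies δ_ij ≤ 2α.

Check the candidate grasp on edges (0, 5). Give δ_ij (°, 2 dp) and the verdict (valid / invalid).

δ = 45.33°, valid

α = atan 0.8 = 38.66°;  2α = 77.32°
edge 0: e_0 = (+2.07, -0.97);  n_0 = (-0.4243, -0.9055)
edge 5: e_5 = (-0.95, -0.35);  n_5 = (-0.3457, +0.9383)
∠(n_0, n_5) = 134.67°
δ = |180° − 134.67°| = 45.33°
45.33° ≤ 2α = 77.32°  →  valid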